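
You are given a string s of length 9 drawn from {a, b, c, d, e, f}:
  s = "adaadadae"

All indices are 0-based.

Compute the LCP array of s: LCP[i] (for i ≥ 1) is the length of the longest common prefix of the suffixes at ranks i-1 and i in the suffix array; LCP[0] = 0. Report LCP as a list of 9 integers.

sorted suffixes:
  #0 SA[0]=2  'aadadae'
  #1 SA[1]=0  'adaadadae'
  #2 SA[2]=3  'adadae'
  #3 SA[3]=5  'adae'
  #4 SA[4]=7  'ae'
  #5 SA[5]=1  'daadadae'
  #6 SA[6]=4  'dadae'
  #7 SA[7]=6  'dae'
  #8 SA[8]=8  'e'

SA = [2, 0, 3, 5, 7, 1, 4, 6, 8]
i: (SA[i-1],SA[i]) lcp shared
  1: (2,0) 1 'a'
  2: (0,3) 3 'ada'
  3: (3,5) 3 'ada'
  4: (5,7) 1 'a'
  5: (7,1) 0 ''
  6: (1,4) 2 'da'
  7: (4,6) 2 'da'
  8: (6,8) 0 ''

[0, 1, 3, 3, 1, 0, 2, 2, 0]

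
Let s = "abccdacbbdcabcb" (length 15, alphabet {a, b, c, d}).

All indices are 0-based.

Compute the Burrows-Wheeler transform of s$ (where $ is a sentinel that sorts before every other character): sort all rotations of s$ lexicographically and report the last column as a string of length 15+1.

rank  rotation          last
    0  $abccdacbbdcabcb  b
    1  abcb$abccdacbbdc  c
    2  abccdacbbdcabcb$  $
    3  acbbdcabcb$abccd  d
    4  b$abccdacbbdcabc  c
    5  bbdcabcb$abccdac  c
    6  bcb$abccdacbbdca  a
    7  bccdacbbdcabcb$a  a
    8  bdcabcb$abccdacb  b
    9  cabcb$abccdacbbd  d
   10  cb$abccdacbbdcab  b
   11  cbbdcabcb$abccda  a
   12  ccdacbbdcabcb$ab  b
   13  cdacbbdcabcb$abc  c
   14  dacbbdcabcb$abcc  c
   15  dcabcb$abccdacbb  b

bc$dccaabdbabccb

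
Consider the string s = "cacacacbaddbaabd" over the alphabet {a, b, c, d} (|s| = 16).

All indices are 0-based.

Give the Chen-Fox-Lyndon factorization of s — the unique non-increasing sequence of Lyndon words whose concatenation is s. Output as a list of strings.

["c", "acacacbaddb", "aabd"]

emit factor 1: 'c' (i=0, period=1)
emit factor 2: 'acacacbaddb' (i=1, period=11)
emit factor 3: 'aabd' (i=12, period=4)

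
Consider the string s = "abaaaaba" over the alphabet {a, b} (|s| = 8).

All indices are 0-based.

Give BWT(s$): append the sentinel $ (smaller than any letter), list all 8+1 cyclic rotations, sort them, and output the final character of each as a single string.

rank  rotation   last
    0  $abaaaaba  a
    1  a$abaaaab  b
    2  aaaaba$ab  b
    3  aaaba$aba  a
    4  aaba$abaa  a
    5  aba$abaaa  a
    6  abaaaaba$  $
    7  ba$abaaaa  a
    8  baaaaba$a  a

abbaaa$aa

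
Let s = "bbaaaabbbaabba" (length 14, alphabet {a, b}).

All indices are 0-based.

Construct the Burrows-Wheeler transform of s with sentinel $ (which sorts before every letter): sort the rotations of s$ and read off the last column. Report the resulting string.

abbabaaabbba$ba

rank  rotation         last
    0  $bbaaaabbbaabba  a
    1  a$bbaaaabbbaabb  b
    2  aaaabbbaabba$bb  b
    3  aaabbbaabba$bba  a
    4  aabba$bbaaaabbb  b
    5  aabbbaabba$bbaa  a
    6  abba$bbaaaabbba  a
    7  abbbaabba$bbaaa  a
    8  ba$bbaaaabbbaab  b
    9  baaaabbbaabba$b  b
   10  baabba$bbaaaabb  b
   11  bba$bbaaaabbbaa  a
   12  bbaaaabbbaabba$  $
   13  bbaabba$bbaaaab  b
   14  bbbaabba$bbaaaa  a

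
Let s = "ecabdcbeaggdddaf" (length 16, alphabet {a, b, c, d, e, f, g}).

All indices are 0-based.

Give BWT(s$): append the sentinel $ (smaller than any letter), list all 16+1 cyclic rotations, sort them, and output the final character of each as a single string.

fcdeaceddbdgb$aga

rank  rotation           last
    0  $ecabdcbeaggdddaf  f
    1  abdcbeaggdddaf$ec  c
    2  af$ecabdcbeaggddd  d
    3  aggdddaf$ecabdcbe  e
    4  bdcbeaggdddaf$eca  a
    5  beaggdddaf$ecabdc  c
    6  cabdcbeaggdddaf$e  e
    7  cbeaggdddaf$ecabd  d
    8  daf$ecabdcbeaggdd  d
    9  dcbeaggdddaf$ecab  b
   10  ddaf$ecabdcbeaggd  d
   11  dddaf$ecabdcbeagg  g
   12  eaggdddaf$ecabdcb  b
   13  ecabdcbeaggdddaf$  $
   14  f$ecabdcbeaggddda  a
   15  gdddaf$ecabdcbeag  g
   16  ggdddaf$ecabdcbea  a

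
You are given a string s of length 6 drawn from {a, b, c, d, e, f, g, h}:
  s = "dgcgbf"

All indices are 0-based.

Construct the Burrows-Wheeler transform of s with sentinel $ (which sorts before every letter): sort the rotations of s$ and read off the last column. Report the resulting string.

fgg$bcd

rank  rotation last
    0  $dgcgbf  f
    1  bf$dgcg  g
    2  cgbf$dg  g
    3  dgcgbf$  $
    4  f$dgcgb  b
    5  gbf$dgc  c
    6  gcgbf$d  d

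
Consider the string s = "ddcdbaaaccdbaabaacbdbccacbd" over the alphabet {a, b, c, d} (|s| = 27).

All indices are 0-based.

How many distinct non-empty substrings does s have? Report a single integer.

rank→(start, suffix):
  0 → (5, 'aaaccdbaabaacbdbccacbd')
  1 → (12, 'aabaacbdbccacbd')
  2 → (15, 'aacbdbccacbd')
  3 → (6, 'aaccdbaabaacbdbccacbd')
  4 → (13, 'abaacbdbccacbd')
  5 → (23, 'acbd')
  6 → (16, 'acbdbccacbd')
  7 → (7, 'accdbaabaacbdbccacbd')
  8 → (4, 'baaaccdbaabaacbdbccacbd')
  9 → (11, 'baabaacbdbccacbd')
  10 → (14, 'baacbdbccacbd')
  11 → (20, 'bccacbd')
  12 → (25, 'bd')
  13 → (18, 'bdbccacbd')
  14 → (22, 'cacbd')
  15 → (24, 'cbd')
  16 → (17, 'cbdbccacbd')
  17 → (21, 'ccacbd')
  18 → (8, 'ccdbaabaacbdbccacbd')
  19 → (2, 'cdbaaaccdbaabaacbdbccacbd')
  20 → (9, 'cdbaabaacbdbccacbd')
  21 → (26, 'd')
  22 → (3, 'dbaaaccdbaabaacbdbccacbd')
  23 → (10, 'dbaabaacbdbccacbd')
  24 → (19, 'dbccacbd')
  25 → (1, 'dcdbaaaccdbaabaacbdbccacbd')
  26 → (0, 'ddcdbaaaccdbaabaacbdbccacbd')

SA = [5, 12, 15, 6, 13, 23, 16, 7, 4, 11, 14, 20, 25, 18, 22, 24, 17, 21, 8, 2, 9, 26, 3, 10, 19, 1, 0]
i: (SA[i-1],SA[i]) lcp shared
  1: (5,12) 2 'aa'
  2: (12,15) 2 'aa'
  3: (15,6) 3 'aac'
  4: (6,13) 1 'a'
  5: (13,23) 1 'a'
  6: (23,16) 4 'acbd'
  7: (16,7) 2 'ac'
  8: (7,4) 0 ''
  9: (4,11) 3 'baa'
  10: (11,14) 3 'baa'
  11: (14,20) 1 'b'
  12: (20,25) 1 'b'
  13: (25,18) 2 'bd'
  14: (18,22) 0 ''
  15: (22,24) 1 'c'
  16: (24,17) 3 'cbd'
  17: (17,21) 1 'c'
  18: (21,8) 2 'cc'
  19: (8,2) 1 'c'
  20: (2,9) 5 'cdbaa'
  21: (9,26) 0 ''
  22: (26,3) 1 'd'
  23: (3,10) 4 'dbaa'
  24: (10,19) 2 'db'
  25: (19,1) 1 'd'
  26: (1,0) 1 'd'

n(n+1)/2 = 27·28/2 = 378
Σ LCP = 0 + 2 + 2 + 3 + 1 + 1 + 4 + 2 + 0 + 3 + 3 + 1 + 1 + 2 + 0 + 1 + 3 + 1 + 2 + 1 + 5 + 0 + 1 + 4 + 2 + 1 + 1 = 47
distinct = 378 − 47 = 331

331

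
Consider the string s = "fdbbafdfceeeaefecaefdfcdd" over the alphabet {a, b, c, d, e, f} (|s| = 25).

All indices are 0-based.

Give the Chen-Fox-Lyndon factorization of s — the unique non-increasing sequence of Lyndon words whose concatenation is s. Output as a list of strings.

["f", "d", "b", "b", "afdfceee", "aefec", "aefdfcdd"]

emit factor 1: 'f' (i=0, period=1)
emit factor 2: 'd' (i=1, period=1)
emit factor 3: 'b' (i=2, period=1)
emit factor 4: 'b' (i=3, period=1)
emit factor 5: 'afdfceee' (i=4, period=8)
emit factor 6: 'aefec' (i=12, period=5)
emit factor 7: 'aefdfcdd' (i=17, period=8)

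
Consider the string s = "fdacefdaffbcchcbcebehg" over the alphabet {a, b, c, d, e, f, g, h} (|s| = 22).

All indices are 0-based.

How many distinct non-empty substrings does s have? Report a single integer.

sorted suffixes:
  #0 SA[0]=2  'acefdaffbcchcbcebehg'
  #1 SA[1]=7  'affbcchcbcebehg'
  #2 SA[2]=10  'bcchcbcebehg'
  #3 SA[3]=15  'bcebehg'
  #4 SA[4]=18  'behg'
  #5 SA[5]=14  'cbcebehg'
  #6 SA[6]=11  'cchcbcebehg'
  #7 SA[7]=16  'cebehg'
  #8 SA[8]=3  'cefdaffbcchcbcebehg'
  #9 SA[9]=12  'chcbcebehg'
  #10 SA[10]=1  'dacefdaffbcchcbcebehg'
  #11 SA[11]=6  'daffbcchcbcebehg'
  #12 SA[12]=17  'ebehg'
  #13 SA[13]=4  'efdaffbcchcbcebehg'
  #14 SA[14]=19  'ehg'
  #15 SA[15]=9  'fbcchcbcebehg'
  #16 SA[16]=0  'fdacefdaffbcchcbcebehg'
  #17 SA[17]=5  'fdaffbcchcbcebehg'
  #18 SA[18]=8  'ffbcchcbcebehg'
  #19 SA[19]=21  'g'
  #20 SA[20]=13  'hcbcebehg'
  #21 SA[21]=20  'hg'

SA = [2, 7, 10, 15, 18, 14, 11, 16, 3, 12, 1, 6, 17, 4, 19, 9, 0, 5, 8, 21, 13, 20]
rank  pair      lcp
   1  s[2:],s[7:]  1  'a'
   2  s[7:],s[10:]  0  ''
   3  s[10:],s[15:]  2  'bc'
   4  s[15:],s[18:]  1  'b'
   5  s[18:],s[14:]  0  ''
   6  s[14:],s[11:]  1  'c'
   7  s[11:],s[16:]  1  'c'
   8  s[16:],s[3:]  2  'ce'
   9  s[3:],s[12:]  1  'c'
  10  s[12:],s[1:]  0  ''
  11  s[1:],s[6:]  2  'da'
  12  s[6:],s[17:]  0  ''
  13  s[17:],s[4:]  1  'e'
  14  s[4:],s[19:]  1  'e'
  15  s[19:],s[9:]  0  ''
  16  s[9:],s[0:]  1  'f'
  17  s[0:],s[5:]  3  'fda'
  18  s[5:],s[8:]  1  'f'
  19  s[8:],s[21:]  0  ''
  20  s[21:],s[13:]  0  ''
  21  s[13:],s[20:]  1  'h'

n(n+1)/2 = 22·23/2 = 253
Σ LCP = 0 + 1 + 0 + 2 + 1 + 0 + 1 + 1 + 2 + 1 + 0 + 2 + 0 + 1 + 1 + 0 + 1 + 3 + 1 + 0 + 0 + 1 = 19
distinct = 253 − 19 = 234

234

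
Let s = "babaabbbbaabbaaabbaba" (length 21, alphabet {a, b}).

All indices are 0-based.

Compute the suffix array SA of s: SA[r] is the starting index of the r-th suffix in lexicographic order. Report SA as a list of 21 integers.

sorted suffixes:
  #0 SA[0]=20  'a'
  #1 SA[1]=13  'aaabbaba'
  #2 SA[2]=9  'aabbaaabbaba'
  #3 SA[3]=14  'aabbaba'
  #4 SA[4]=3  'aabbbbaabbaaabbaba'
  #5 SA[5]=18  'aba'
  #6 SA[6]=1  'abaabbbbaabbaaabbaba'
  #7 SA[7]=10  'abbaaabbaba'
  #8 SA[8]=15  'abbaba'
  #9 SA[9]=4  'abbbbaabbaaabbaba'
  #10 SA[10]=19  'ba'
  #11 SA[11]=12  'baaabbaba'
  #12 SA[12]=8  'baabbaaabbaba'
  #13 SA[13]=2  'baabbbbaabbaaabbaba'
  #14 SA[14]=17  'baba'
  #15 SA[15]=0  'babaabbbbaabbaaabbaba'
  #16 SA[16]=11  'bbaaabbaba'
  #17 SA[17]=7  'bbaabbaaabbaba'
  #18 SA[18]=16  'bbaba'
  #19 SA[19]=6  'bbbaabbaaabbaba'
  #20 SA[20]=5  'bbbbaabbaaabbaba'

[20, 13, 9, 14, 3, 18, 1, 10, 15, 4, 19, 12, 8, 2, 17, 0, 11, 7, 16, 6, 5]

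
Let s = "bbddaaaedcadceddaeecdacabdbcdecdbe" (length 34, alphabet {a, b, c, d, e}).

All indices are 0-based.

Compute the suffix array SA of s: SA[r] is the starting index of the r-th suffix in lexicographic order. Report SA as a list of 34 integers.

rank | idx | suffix
   0 |   4 | aaaedcadceddaeecdacabdbcdecdbe
   1 |   5 | aaedcadceddaeecdacabdbcdecdbe
   2 |  23 | abdbcdecdbe
   3 |  21 | acabdbcdecdbe
   4 |  10 | adceddaeecdacabdbcdecdbe
   5 |   6 | aedcadceddaeecdacabdbcdecdbe
   6 |  16 | aeecdacabdbcdecdbe
   7 |   0 | bbddaaaedcadceddaeecdacabdbcdecdbe
   8 |  26 | bcdecdbe
   9 |  24 | bdbcdecdbe
  10 |   1 | bddaaaedcadceddaeecdacabdbcdecdbe
  11 |  32 | be
  12 |  22 | cabdbcdecdbe
  13 |   9 | cadceddaeecdacabdbcdecdbe
  14 |  19 | cdacabdbcdecdbe
  15 |  30 | cdbe
  16 |  27 | cdecdbe
  17 |  12 | ceddaeecdacabdbcdecdbe
  18 |   3 | daaaedcadceddaeecdacabdbcdecdbe
  19 |  20 | dacabdbcdecdbe
  20 |  15 | daeecdacabdbcdecdbe
  21 |  25 | dbcdecdbe
  22 |  31 | dbe
  23 |   8 | dcadceddaeecdacabdbcdecdbe
  24 |  11 | dceddaeecdacabdbcdecdbe
  25 |   2 | ddaaaedcadceddaeecdacabdbcdecdbe
  26 |  14 | ddaeecdacabdbcdecdbe
  27 |  28 | decdbe
  28 |  33 | e
  29 |  18 | ecdacabdbcdecdbe
  30 |  29 | ecdbe
  31 |   7 | edcadceddaeecdacabdbcdecdbe
  32 |  13 | eddaeecdacabdbcdecdbe
  33 |  17 | eecdacabdbcdecdbe

[4, 5, 23, 21, 10, 6, 16, 0, 26, 24, 1, 32, 22, 9, 19, 30, 27, 12, 3, 20, 15, 25, 31, 8, 11, 2, 14, 28, 33, 18, 29, 7, 13, 17]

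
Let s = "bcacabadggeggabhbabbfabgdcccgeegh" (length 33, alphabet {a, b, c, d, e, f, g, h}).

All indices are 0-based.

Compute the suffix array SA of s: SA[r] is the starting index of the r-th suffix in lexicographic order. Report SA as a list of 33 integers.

[4, 17, 21, 13, 2, 6, 16, 5, 18, 0, 19, 22, 14, 3, 1, 25, 26, 27, 24, 7, 29, 10, 30, 20, 12, 23, 28, 9, 11, 8, 31, 32, 15]

rank | idx | suffix
   0 |   4 | abadggeggabhbabbfabgdcccgeegh
   1 |  17 | abbfabgdcccgeegh
   2 |  21 | abgdcccgeegh
   3 |  13 | abhbabbfabgdcccgeegh
   4 |   2 | acabadggeggabhbabbfabgdcccgeegh
   5 |   6 | adggeggabhbabbfabgdcccgeegh
   6 |  16 | babbfabgdcccgeegh
   7 |   5 | badggeggabhbabbfabgdcccgeegh
   8 |  18 | bbfabgdcccgeegh
   9 |   0 | bcacabadggeggabhbabbfabgdcccgeegh
  10 |  19 | bfabgdcccgeegh
  11 |  22 | bgdcccgeegh
  12 |  14 | bhbabbfabgdcccgeegh
  13 |   3 | cabadggeggabhbabbfabgdcccgeegh
  14 |   1 | cacabadggeggabhbabbfabgdcccgeegh
  15 |  25 | cccgeegh
  16 |  26 | ccgeegh
  17 |  27 | cgeegh
  18 |  24 | dcccgeegh
  19 |   7 | dggeggabhbabbfabgdcccgeegh
  20 |  29 | eegh
  21 |  10 | eggabhbabbfabgdcccgeegh
  22 |  30 | egh
  23 |  20 | fabgdcccgeegh
  24 |  12 | gabhbabbfabgdcccgeegh
  25 |  23 | gdcccgeegh
  26 |  28 | geegh
  27 |   9 | geggabhbabbfabgdcccgeegh
  28 |  11 | ggabhbabbfabgdcccgeegh
  29 |   8 | ggeggabhbabbfabgdcccgeegh
  30 |  31 | gh
  31 |  32 | h
  32 |  15 | hbabbfabgdcccgeegh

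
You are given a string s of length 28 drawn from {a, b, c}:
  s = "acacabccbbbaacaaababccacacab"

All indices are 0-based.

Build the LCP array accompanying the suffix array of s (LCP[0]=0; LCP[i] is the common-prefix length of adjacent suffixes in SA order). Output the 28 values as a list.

[0, 2, 2, 1, 2, 2, 4, 1, 3, 4, 3, 6, 0, 1, 2, 1, 2, 1, 3, 0, 2, 3, 2, 5, 4, 1, 1, 2]

rank | idx | suffix
   0 |  14 | aaababccacacab
   1 |  15 | aababccacacab
   2 |  11 | aacaaababccacacab
   3 |  26 | ab
   4 |  16 | ababccacacab
   5 |  18 | abccacacab
   6 |   4 | abccbbbaacaaababccacacab
   7 |  12 | acaaababccacacab
   8 |  24 | acab
   9 |   2 | acabccbbbaacaaababccacacab
  10 |  22 | acacab
  11 |   0 | acacabccbbbaacaaababccacacab
  12 |  27 | b
  13 |  10 | baacaaababccacacab
  14 |  17 | babccacacab
  15 |   9 | bbaacaaababccacacab
  16 |   8 | bbbaacaaababccacacab
  17 |  19 | bccacacab
  18 |   5 | bccbbbaacaaababccacacab
  19 |  13 | caaababccacacab
  20 |  25 | cab
  21 |   3 | cabccbbbaacaaababccacacab
  22 |  23 | cacab
  23 |   1 | cacabccbbbaacaaababccacacab
  24 |  21 | cacacab
  25 |   7 | cbbbaacaaababccacacab
  26 |  20 | ccacacab
  27 |   6 | ccbbbaacaaababccacacab

SA = [14, 15, 11, 26, 16, 18, 4, 12, 24, 2, 22, 0, 27, 10, 17, 9, 8, 19, 5, 13, 25, 3, 23, 1, 21, 7, 20, 6]
[i] adj suffixes → lcp
  [1] 14/15 → 2 ('aa')
  [2] 15/11 → 2 ('aa')
  [3] 11/26 → 1 ('a')
  [4] 26/16 → 2 ('ab')
  [5] 16/18 → 2 ('ab')
  [6] 18/4 → 4 ('abcc')
  [7] 4/12 → 1 ('a')
  [8] 12/24 → 3 ('aca')
  [9] 24/2 → 4 ('acab')
  [10] 2/22 → 3 ('aca')
  [11] 22/0 → 6 ('acacab')
  [12] 0/27 → 0 ('')
  [13] 27/10 → 1 ('b')
  [14] 10/17 → 2 ('ba')
  [15] 17/9 → 1 ('b')
  [16] 9/8 → 2 ('bb')
  [17] 8/19 → 1 ('b')
  [18] 19/5 → 3 ('bcc')
  [19] 5/13 → 0 ('')
  [20] 13/25 → 2 ('ca')
  [21] 25/3 → 3 ('cab')
  [22] 3/23 → 2 ('ca')
  [23] 23/1 → 5 ('cacab')
  [24] 1/21 → 4 ('caca')
  [25] 21/7 → 1 ('c')
  [26] 7/20 → 1 ('c')
  [27] 20/6 → 2 ('cc')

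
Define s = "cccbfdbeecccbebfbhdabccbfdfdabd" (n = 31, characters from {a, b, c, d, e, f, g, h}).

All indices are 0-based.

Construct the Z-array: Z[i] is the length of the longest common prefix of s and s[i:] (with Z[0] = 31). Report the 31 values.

[31, 2, 1, 0, 0, 0, 0, 0, 0, 4, 2, 1, 0, 0, 0, 0, 0, 0, 0, 0, 0, 2, 1, 0, 0, 0, 0, 0, 0, 0, 0]

Z[0]=31
i=1: fresh scan; Z[1]=2 scan→box=[1,3)
i=2: min(r-i=1, Z[1]=2)=1; Z[2]=1
i=3: fresh scan; Z[3]=0
i=4: fresh scan; Z[4]=0
i=5: fresh scan; Z[5]=0
i=6: fresh scan; Z[6]=0
i=7: fresh scan; Z[7]=0
i=8: fresh scan; Z[8]=0
i=9: fresh scan; Z[9]=4 scan→box=[9,13)
i=10: min(r-i=3, Z[1]=2)=2; Z[10]=2
i=11: min(r-i=2, Z[2]=1)=1; Z[11]=1
i=12: min(r-i=1, Z[3]=0)=0; Z[12]=0
i=13: fresh scan; Z[13]=0
i=14: fresh scan; Z[14]=0
i=15: fresh scan; Z[15]=0
i=16: fresh scan; Z[16]=0
i=17: fresh scan; Z[17]=0
i=18: fresh scan; Z[18]=0
i=19: fresh scan; Z[19]=0
i=20: fresh scan; Z[20]=0
i=21: fresh scan; Z[21]=2 scan→box=[21,23)
i=22: min(r-i=1, Z[1]=2)=1; Z[22]=1
i=23: fresh scan; Z[23]=0
i=24: fresh scan; Z[24]=0
i=25: fresh scan; Z[25]=0
i=26: fresh scan; Z[26]=0
i=27: fresh scan; Z[27]=0
i=28: fresh scan; Z[28]=0
i=29: fresh scan; Z[29]=0
i=30: fresh scan; Z[30]=0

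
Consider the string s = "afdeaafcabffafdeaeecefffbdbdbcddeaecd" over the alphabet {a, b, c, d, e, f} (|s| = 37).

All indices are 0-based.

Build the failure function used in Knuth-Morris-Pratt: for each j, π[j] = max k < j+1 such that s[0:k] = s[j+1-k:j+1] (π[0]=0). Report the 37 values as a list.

π[0] = 0
j=1 s[j]='f': π[1]=0 (border '')
j=2 s[j]='d': π[2]=0 (border '')
j=3 s[j]='e': π[3]=0 (border '')
j=4 s[j]='a': π[4]=1 (border 'a')
j=5 s[j]='a': k: 1→0; π[5]=1 (border 'a')
j=6 s[j]='f': π[6]=2 (border 'af')
j=7 s[j]='c': k: 2→0; π[7]=0 (border '')
j=8 s[j]='a': π[8]=1 (border 'a')
j=9 s[j]='b': k: 1→0; π[9]=0 (border '')
j=10 s[j]='f': π[10]=0 (border '')
j=11 s[j]='f': π[11]=0 (border '')
j=12 s[j]='a': π[12]=1 (border 'a')
j=13 s[j]='f': π[13]=2 (border 'af')
j=14 s[j]='d': π[14]=3 (border 'afd')
j=15 s[j]='e': π[15]=4 (border 'afde')
j=16 s[j]='a': π[16]=5 (border 'afdea')
j=17 s[j]='e': k: 5→1→0; π[17]=0 (border '')
j=18 s[j]='e': π[18]=0 (border '')
j=19 s[j]='c': π[19]=0 (border '')
j=20 s[j]='e': π[20]=0 (border '')
j=21 s[j]='f': π[21]=0 (border '')
j=22 s[j]='f': π[22]=0 (border '')
j=23 s[j]='f': π[23]=0 (border '')
j=24 s[j]='b': π[24]=0 (border '')
j=25 s[j]='d': π[25]=0 (border '')
j=26 s[j]='b': π[26]=0 (border '')
j=27 s[j]='d': π[27]=0 (border '')
j=28 s[j]='b': π[28]=0 (border '')
j=29 s[j]='c': π[29]=0 (border '')
j=30 s[j]='d': π[30]=0 (border '')
j=31 s[j]='d': π[31]=0 (border '')
j=32 s[j]='e': π[32]=0 (border '')
j=33 s[j]='a': π[33]=1 (border 'a')
j=34 s[j]='e': k: 1→0; π[34]=0 (border '')
j=35 s[j]='c': π[35]=0 (border '')
j=36 s[j]='d': π[36]=0 (border '')

[0, 0, 0, 0, 1, 1, 2, 0, 1, 0, 0, 0, 1, 2, 3, 4, 5, 0, 0, 0, 0, 0, 0, 0, 0, 0, 0, 0, 0, 0, 0, 0, 0, 1, 0, 0, 0]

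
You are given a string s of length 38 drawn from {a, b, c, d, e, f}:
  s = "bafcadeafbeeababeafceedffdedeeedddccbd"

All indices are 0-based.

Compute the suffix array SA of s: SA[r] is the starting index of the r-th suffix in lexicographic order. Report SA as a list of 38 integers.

[12, 14, 4, 7, 1, 17, 13, 0, 36, 15, 9, 3, 35, 34, 19, 37, 33, 32, 31, 5, 25, 27, 22, 11, 6, 16, 30, 26, 21, 10, 29, 20, 28, 8, 2, 18, 24, 23]

rank | idx | suffix
   0 |  12 | ababeafceedffdedeeedddccbd
   1 |  14 | abeafceedffdedeeedddccbd
   2 |   4 | adeafbeeababeafceedffdedeeedddccbd
   3 |   7 | afbeeababeafceedffdedeeedddccbd
   4 |   1 | afcadeafbeeababeafceedffdedeeedddccbd
   5 |  17 | afceedffdedeeedddccbd
   6 |  13 | babeafceedffdedeeedddccbd
   7 |   0 | bafcadeafbeeababeafceedffdedeeedddccbd
   8 |  36 | bd
   9 |  15 | beafceedffdedeeedddccbd
  10 |   9 | beeababeafceedffdedeeedddccbd
  11 |   3 | cadeafbeeababeafceedffdedeeedddccbd
  12 |  35 | cbd
  13 |  34 | ccbd
  14 |  19 | ceedffdedeeedddccbd
  15 |  37 | d
  16 |  33 | dccbd
  17 |  32 | ddccbd
  18 |  31 | dddccbd
  19 |   5 | deafbeeababeafceedffdedeeedddccbd
  20 |  25 | dedeeedddccbd
  21 |  27 | deeedddccbd
  22 |  22 | dffdedeeedddccbd
  23 |  11 | eababeafceedffdedeeedddccbd
  24 |   6 | eafbeeababeafceedffdedeeedddccbd
  25 |  16 | eafceedffdedeeedddccbd
  26 |  30 | edddccbd
  27 |  26 | edeeedddccbd
  28 |  21 | edffdedeeedddccbd
  29 |  10 | eeababeafceedffdedeeedddccbd
  30 |  29 | eedddccbd
  31 |  20 | eedffdedeeedddccbd
  32 |  28 | eeedddccbd
  33 |   8 | fbeeababeafceedffdedeeedddccbd
  34 |   2 | fcadeafbeeababeafceedffdedeeedddccbd
  35 |  18 | fceedffdedeeedddccbd
  36 |  24 | fdedeeedddccbd
  37 |  23 | ffdedeeedddccbd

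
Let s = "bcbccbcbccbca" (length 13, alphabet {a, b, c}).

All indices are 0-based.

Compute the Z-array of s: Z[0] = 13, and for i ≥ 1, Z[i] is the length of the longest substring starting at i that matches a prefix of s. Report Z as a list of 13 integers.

[13, 0, 2, 0, 0, 7, 0, 2, 0, 0, 2, 0, 0]

Z[0]=13
i=1: fresh scan; Z[1]=0
i=2: fresh scan; Z[2]=2 extend→box=[2,4)
i=3: min(r-i=1, Z[1]=0)=0; Z[3]=0
i=4: fresh scan; Z[4]=0
i=5: fresh scan; Z[5]=7 extend→box=[5,12)
i=6: min(r-i=6, Z[1]=0)=0; Z[6]=0
i=7: min(r-i=5, Z[2]=2)=2; Z[7]=2
i=8: min(r-i=4, Z[3]=0)=0; Z[8]=0
i=9: min(r-i=3, Z[4]=0)=0; Z[9]=0
i=10: min(r-i=2, Z[5]=7)=2; Z[10]=2
i=11: min(r-i=1, Z[6]=0)=0; Z[11]=0
i=12: fresh scan; Z[12]=0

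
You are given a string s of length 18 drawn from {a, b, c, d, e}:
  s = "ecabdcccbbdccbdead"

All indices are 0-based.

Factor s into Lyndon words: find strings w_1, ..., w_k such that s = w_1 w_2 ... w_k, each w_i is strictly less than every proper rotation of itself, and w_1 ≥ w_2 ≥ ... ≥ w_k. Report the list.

emit factor 1: 'e' (i=0, period=1)
emit factor 2: 'c' (i=1, period=1)
emit factor 3: 'abdcccbbdccbdead' (i=2, period=16)

["e", "c", "abdcccbbdccbdead"]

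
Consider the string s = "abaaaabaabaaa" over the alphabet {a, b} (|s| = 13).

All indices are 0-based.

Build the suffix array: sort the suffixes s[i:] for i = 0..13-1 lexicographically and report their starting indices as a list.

[12, 11, 10, 2, 3, 7, 4, 8, 0, 5, 9, 1, 6]

rank | idx | suffix
   0 |  12 | a
   1 |  11 | aa
   2 |  10 | aaa
   3 |   2 | aaaabaabaaa
   4 |   3 | aaabaabaaa
   5 |   7 | aabaaa
   6 |   4 | aabaabaaa
   7 |   8 | abaaa
   8 |   0 | abaaaabaabaaa
   9 |   5 | abaabaaa
  10 |   9 | baaa
  11 |   1 | baaaabaabaaa
  12 |   6 | baabaaa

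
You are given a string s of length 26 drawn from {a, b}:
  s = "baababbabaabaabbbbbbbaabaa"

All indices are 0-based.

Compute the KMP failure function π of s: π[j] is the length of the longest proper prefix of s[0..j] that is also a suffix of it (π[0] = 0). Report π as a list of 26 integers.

[0, 0, 0, 1, 2, 1, 1, 2, 1, 2, 3, 4, 5, 3, 4, 1, 1, 1, 1, 1, 1, 2, 3, 4, 5, 3]

π[0] = 0
j=1 s[j]='a': π[1]=0 (border '')
j=2 s[j]='a': π[2]=0 (border '')
j=3 s[j]='b': π[3]=1 (border 'b')
j=4 s[j]='a': π[4]=2 (border 'ba')
j=5 s[j]='b': k: 2→0; π[5]=1 (border 'b')
j=6 s[j]='b': k: 1→0; π[6]=1 (border 'b')
j=7 s[j]='a': π[7]=2 (border 'ba')
j=8 s[j]='b': k: 2→0; π[8]=1 (border 'b')
j=9 s[j]='a': π[9]=2 (border 'ba')
j=10 s[j]='a': π[10]=3 (border 'baa')
j=11 s[j]='b': π[11]=4 (border 'baab')
j=12 s[j]='a': π[12]=5 (border 'baaba')
j=13 s[j]='a': k: 5→2; π[13]=3 (border 'baa')
j=14 s[j]='b': π[14]=4 (border 'baab')
j=15 s[j]='b': k: 4→1→0; π[15]=1 (border 'b')
j=16 s[j]='b': k: 1→0; π[16]=1 (border 'b')
j=17 s[j]='b': k: 1→0; π[17]=1 (border 'b')
j=18 s[j]='b': k: 1→0; π[18]=1 (border 'b')
j=19 s[j]='b': k: 1→0; π[19]=1 (border 'b')
j=20 s[j]='b': k: 1→0; π[20]=1 (border 'b')
j=21 s[j]='a': π[21]=2 (border 'ba')
j=22 s[j]='a': π[22]=3 (border 'baa')
j=23 s[j]='b': π[23]=4 (border 'baab')
j=24 s[j]='a': π[24]=5 (border 'baaba')
j=25 s[j]='a': k: 5→2; π[25]=3 (border 'baa')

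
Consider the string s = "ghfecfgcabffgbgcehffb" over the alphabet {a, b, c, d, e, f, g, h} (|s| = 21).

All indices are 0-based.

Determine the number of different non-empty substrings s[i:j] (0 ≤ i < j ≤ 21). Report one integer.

rank→(start, suffix):
  0 → (8, 'abffgbgcehffb')
  1 → (20, 'b')
  2 → (9, 'bffgbgcehffb')
  3 → (13, 'bgcehffb')
  4 → (7, 'cabffgbgcehffb')
  5 → (15, 'cehffb')
  6 → (4, 'cfgcabffgbgcehffb')
  7 → (3, 'ecfgcabffgbgcehffb')
  8 → (16, 'ehffb')
  9 → (19, 'fb')
  10 → (2, 'fecfgcabffgbgcehffb')
  11 → (18, 'ffb')
  12 → (10, 'ffgbgcehffb')
  13 → (11, 'fgbgcehffb')
  14 → (5, 'fgcabffgbgcehffb')
  15 → (12, 'gbgcehffb')
  16 → (6, 'gcabffgbgcehffb')
  17 → (14, 'gcehffb')
  18 → (0, 'ghfecfgcabffgbgcehffb')
  19 → (1, 'hfecfgcabffgbgcehffb')
  20 → (17, 'hffb')

SA = [8, 20, 9, 13, 7, 15, 4, 3, 16, 19, 2, 18, 10, 11, 5, 12, 6, 14, 0, 1, 17]
i: (SA[i-1],SA[i]) lcp shared
  1: (8,20) 0 ''
  2: (20,9) 1 'b'
  3: (9,13) 1 'b'
  4: (13,7) 0 ''
  5: (7,15) 1 'c'
  6: (15,4) 1 'c'
  7: (4,3) 0 ''
  8: (3,16) 1 'e'
  9: (16,19) 0 ''
  10: (19,2) 1 'f'
  11: (2,18) 1 'f'
  12: (18,10) 2 'ff'
  13: (10,11) 1 'f'
  14: (11,5) 2 'fg'
  15: (5,12) 0 ''
  16: (12,6) 1 'g'
  17: (6,14) 2 'gc'
  18: (14,0) 1 'g'
  19: (0,1) 0 ''
  20: (1,17) 2 'hf'

n(n+1)/2 = 21·22/2 = 231
Σ LCP = 0 + 0 + 1 + 1 + 0 + 1 + 1 + 0 + 1 + 0 + 1 + 1 + 2 + 1 + 2 + 0 + 1 + 2 + 1 + 0 + 2 = 18
distinct = 231 − 18 = 213

213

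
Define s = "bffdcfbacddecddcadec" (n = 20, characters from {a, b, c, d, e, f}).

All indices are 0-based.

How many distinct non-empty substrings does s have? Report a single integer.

189

rank | idx | suffix
   0 |   7 | acddecddcadec
   1 |  16 | adec
   2 |   6 | bacddecddcadec
   3 |   0 | bffdcfbacddecddcadec
   4 |  19 | c
   5 |  15 | cadec
   6 |  12 | cddcadec
   7 |   8 | cddecddcadec
   8 |   4 | cfbacddecddcadec
   9 |  14 | dcadec
  10 |   3 | dcfbacddecddcadec
  11 |  13 | ddcadec
  12 |   9 | ddecddcadec
  13 |  17 | dec
  14 |  10 | decddcadec
  15 |  18 | ec
  16 |  11 | ecddcadec
  17 |   5 | fbacddecddcadec
  18 |   2 | fdcfbacddecddcadec
  19 |   1 | ffdcfbacddecddcadec

SA = [7, 16, 6, 0, 19, 15, 12, 8, 4, 14, 3, 13, 9, 17, 10, 18, 11, 5, 2, 1]
[i] adj suffixes → lcp
  [1] 7/16 → 1 ('a')
  [2] 16/6 → 0 ('')
  [3] 6/0 → 1 ('b')
  [4] 0/19 → 0 ('')
  [5] 19/15 → 1 ('c')
  [6] 15/12 → 1 ('c')
  [7] 12/8 → 3 ('cdd')
  [8] 8/4 → 1 ('c')
  [9] 4/14 → 0 ('')
  [10] 14/3 → 2 ('dc')
  [11] 3/13 → 1 ('d')
  [12] 13/9 → 2 ('dd')
  [13] 9/17 → 1 ('d')
  [14] 17/10 → 3 ('dec')
  [15] 10/18 → 0 ('')
  [16] 18/11 → 2 ('ec')
  [17] 11/5 → 0 ('')
  [18] 5/2 → 1 ('f')
  [19] 2/1 → 1 ('f')

n(n+1)/2 = 20·21/2 = 210
Σ LCP = 0 + 1 + 0 + 1 + 0 + 1 + 1 + 3 + 1 + 0 + 2 + 1 + 2 + 1 + 3 + 0 + 2 + 0 + 1 + 1 = 21
distinct = 210 − 21 = 189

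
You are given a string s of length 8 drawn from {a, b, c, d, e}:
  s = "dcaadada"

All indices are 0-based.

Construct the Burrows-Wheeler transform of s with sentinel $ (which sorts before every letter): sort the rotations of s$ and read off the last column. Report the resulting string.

rank  rotation   last
    0  $dcaadada  a
    1  a$dcaadad  d
    2  aadada$dc  c
    3  ada$dcaad  d
    4  adada$dca  a
    5  caadada$d  d
    6  da$dcaada  a
    7  dada$dcaa  a
    8  dcaadada$  $

adcdadaa$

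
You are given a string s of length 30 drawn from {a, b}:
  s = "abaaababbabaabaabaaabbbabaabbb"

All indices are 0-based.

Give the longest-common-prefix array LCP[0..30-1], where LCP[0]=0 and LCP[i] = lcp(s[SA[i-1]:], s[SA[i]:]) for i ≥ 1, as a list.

[0, 4, 2, 5, 4, 3, 5, 1, 6, 4, 7, 5, 3, 2, 3, 4, 0, 1, 5, 3, 6, 4, 2, 6, 3, 1, 2, 7, 2, 3]

rank→(start, suffix):
  0 → (2, 'aaababbabaabaabaaabbbabaabbb')
  1 → (17, 'aaabbbabaabbb')
  2 → (14, 'aabaaabbbabaabbb')
  3 → (11, 'aabaabaaabbbabaabbb')
  4 → (3, 'aababbabaabaabaaabbbabaabbb')
  5 → (25, 'aabbb')
  6 → (18, 'aabbbabaabbb')
  7 → (0, 'abaaababbabaabaabaaabbbabaabbb')
  8 → (15, 'abaaabbbabaabbb')
  9 → (12, 'abaabaaabbbabaabbb')
  10 → (9, 'abaabaabaaabbbabaabbb')
  11 → (23, 'abaabbb')
  12 → (4, 'ababbabaabaabaaabbbabaabbb')
  13 → (6, 'abbabaabaabaaabbbabaabbb')
  14 → (26, 'abbb')
  15 → (19, 'abbbabaabbb')
  16 → (29, 'b')
  17 → (1, 'baaababbabaabaabaaabbbabaabbb')
  18 → (16, 'baaabbbabaabbb')
  19 → (13, 'baabaaabbbabaabbb')
  20 → (10, 'baabaabaaabbbabaabbb')
  21 → (24, 'baabbb')
  22 → (8, 'babaabaabaaabbbabaabbb')
  23 → (22, 'babaabbb')
  24 → (5, 'babbabaabaabaaabbbabaabbb')
  25 → (28, 'bb')
  26 → (7, 'bbabaabaabaaabbbabaabbb')
  27 → (21, 'bbabaabbb')
  28 → (27, 'bbb')
  29 → (20, 'bbbabaabbb')

SA = [2, 17, 14, 11, 3, 25, 18, 0, 15, 12, 9, 23, 4, 6, 26, 19, 29, 1, 16, 13, 10, 24, 8, 22, 5, 28, 7, 21, 27, 20]
[i] adj suffixes → lcp
  [1] 2/17 → 4 ('aaab')
  [2] 17/14 → 2 ('aa')
  [3] 14/11 → 5 ('aabaa')
  [4] 11/3 → 4 ('aaba')
  [5] 3/25 → 3 ('aab')
  [6] 25/18 → 5 ('aabbb')
  [7] 18/0 → 1 ('a')
  [8] 0/15 → 6 ('abaaab')
  [9] 15/12 → 4 ('abaa')
  [10] 12/9 → 7 ('abaabaa')
  [11] 9/23 → 5 ('abaab')
  [12] 23/4 → 3 ('aba')
  [13] 4/6 → 2 ('ab')
  [14] 6/26 → 3 ('abb')
  [15] 26/19 → 4 ('abbb')
  [16] 19/29 → 0 ('')
  [17] 29/1 → 1 ('b')
  [18] 1/16 → 5 ('baaab')
  [19] 16/13 → 3 ('baa')
  [20] 13/10 → 6 ('baabaa')
  [21] 10/24 → 4 ('baab')
  [22] 24/8 → 2 ('ba')
  [23] 8/22 → 6 ('babaab')
  [24] 22/5 → 3 ('bab')
  [25] 5/28 → 1 ('b')
  [26] 28/7 → 2 ('bb')
  [27] 7/21 → 7 ('bbabaab')
  [28] 21/27 → 2 ('bb')
  [29] 27/20 → 3 ('bbb')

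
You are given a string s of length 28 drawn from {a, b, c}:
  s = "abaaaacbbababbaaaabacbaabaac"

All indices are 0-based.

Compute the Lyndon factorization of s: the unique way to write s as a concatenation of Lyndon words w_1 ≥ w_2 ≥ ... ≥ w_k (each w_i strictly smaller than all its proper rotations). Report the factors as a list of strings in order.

emit factor 1: 'ab' (i=0, period=2)
emit factor 2: 'aaaacbbababb' (i=2, period=12)
emit factor 3: 'aaaabacbaabaac' (i=14, period=14)

["ab", "aaaacbbababb", "aaaabacbaabaac"]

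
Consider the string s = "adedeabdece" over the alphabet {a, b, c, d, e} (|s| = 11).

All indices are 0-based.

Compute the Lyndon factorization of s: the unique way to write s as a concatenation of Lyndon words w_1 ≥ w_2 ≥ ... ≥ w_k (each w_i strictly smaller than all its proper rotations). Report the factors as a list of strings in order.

emit factor 1: 'adede' (i=0, period=5)
emit factor 2: 'abdece' (i=5, period=6)

["adede", "abdece"]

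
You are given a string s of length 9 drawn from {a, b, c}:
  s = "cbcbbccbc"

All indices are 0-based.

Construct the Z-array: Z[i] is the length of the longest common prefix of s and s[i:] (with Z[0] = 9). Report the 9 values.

Z[0]=9
i=1: outside box; Z[1]=0
i=2: outside box; Z[2]=2 scan→box=[2,4)
i=3: min(r-i=1, Z[1]=0)=0; Z[3]=0
i=4: outside box; Z[4]=0
i=5: outside box; Z[5]=1 scan→box=[5,6)
i=6: outside box; Z[6]=3 scan→box=[6,9)
i=7: min(r-i=2, Z[1]=0)=0; Z[7]=0
i=8: min(r-i=1, Z[2]=2)=1; Z[8]=1

[9, 0, 2, 0, 0, 1, 3, 0, 1]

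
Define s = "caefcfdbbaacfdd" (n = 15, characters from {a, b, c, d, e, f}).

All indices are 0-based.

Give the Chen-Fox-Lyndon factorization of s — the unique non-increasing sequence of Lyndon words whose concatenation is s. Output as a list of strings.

["c", "aefcfdbb", "aacfdd"]

emit factor 1: 'c' (i=0, period=1)
emit factor 2: 'aefcfdbb' (i=1, period=8)
emit factor 3: 'aacfdd' (i=9, period=6)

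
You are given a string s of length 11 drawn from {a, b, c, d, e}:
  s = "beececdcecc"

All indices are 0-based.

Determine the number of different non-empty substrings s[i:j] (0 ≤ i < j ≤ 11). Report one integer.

rank→(start, suffix):
  0 → (0, 'beececdcecc')
  1 → (10, 'c')
  2 → (9, 'cc')
  3 → (5, 'cdcecc')
  4 → (7, 'cecc')
  5 → (3, 'cecdcecc')
  6 → (6, 'dcecc')
  7 → (8, 'ecc')
  8 → (4, 'ecdcecc')
  9 → (2, 'ececdcecc')
  10 → (1, 'eececdcecc')

SA = [0, 10, 9, 5, 7, 3, 6, 8, 4, 2, 1]
i: (SA[i-1],SA[i]) lcp shared
  1: (0,10) 0 ''
  2: (10,9) 1 'c'
  3: (9,5) 1 'c'
  4: (5,7) 1 'c'
  5: (7,3) 3 'cec'
  6: (3,6) 0 ''
  7: (6,8) 0 ''
  8: (8,4) 2 'ec'
  9: (4,2) 2 'ec'
  10: (2,1) 1 'e'

n(n+1)/2 = 11·12/2 = 66
Σ LCP = 0 + 0 + 1 + 1 + 1 + 3 + 0 + 0 + 2 + 2 + 1 = 11
distinct = 66 − 11 = 55

55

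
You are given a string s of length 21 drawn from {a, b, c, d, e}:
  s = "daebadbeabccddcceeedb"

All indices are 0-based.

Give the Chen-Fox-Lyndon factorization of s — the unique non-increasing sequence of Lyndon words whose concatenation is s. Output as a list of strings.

emit factor 1: 'd' (i=0, period=1)
emit factor 2: 'aeb' (i=1, period=3)
emit factor 3: 'adbe' (i=4, period=4)
emit factor 4: 'abccddcceeedb' (i=8, period=13)

["d", "aeb", "adbe", "abccddcceeedb"]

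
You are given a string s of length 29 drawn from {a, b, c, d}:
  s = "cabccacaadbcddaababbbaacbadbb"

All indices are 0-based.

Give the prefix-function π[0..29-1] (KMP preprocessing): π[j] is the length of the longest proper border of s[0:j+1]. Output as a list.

π[0] = 0
j=1 s[j]='a': π[1]=0 (border '')
j=2 s[j]='b': π[2]=0 (border '')
j=3 s[j]='c': π[3]=1 (border 'c')
j=4 s[j]='c': k: 1→0; π[4]=1 (border 'c')
j=5 s[j]='a': π[5]=2 (border 'ca')
j=6 s[j]='c': k: 2→0; π[6]=1 (border 'c')
j=7 s[j]='a': π[7]=2 (border 'ca')
j=8 s[j]='a': k: 2→0; π[8]=0 (border '')
j=9 s[j]='d': π[9]=0 (border '')
j=10 s[j]='b': π[10]=0 (border '')
j=11 s[j]='c': π[11]=1 (border 'c')
j=12 s[j]='d': k: 1→0; π[12]=0 (border '')
j=13 s[j]='d': π[13]=0 (border '')
j=14 s[j]='a': π[14]=0 (border '')
j=15 s[j]='a': π[15]=0 (border '')
j=16 s[j]='b': π[16]=0 (border '')
j=17 s[j]='a': π[17]=0 (border '')
j=18 s[j]='b': π[18]=0 (border '')
j=19 s[j]='b': π[19]=0 (border '')
j=20 s[j]='b': π[20]=0 (border '')
j=21 s[j]='a': π[21]=0 (border '')
j=22 s[j]='a': π[22]=0 (border '')
j=23 s[j]='c': π[23]=1 (border 'c')
j=24 s[j]='b': k: 1→0; π[24]=0 (border '')
j=25 s[j]='a': π[25]=0 (border '')
j=26 s[j]='d': π[26]=0 (border '')
j=27 s[j]='b': π[27]=0 (border '')
j=28 s[j]='b': π[28]=0 (border '')

[0, 0, 0, 1, 1, 2, 1, 2, 0, 0, 0, 1, 0, 0, 0, 0, 0, 0, 0, 0, 0, 0, 0, 1, 0, 0, 0, 0, 0]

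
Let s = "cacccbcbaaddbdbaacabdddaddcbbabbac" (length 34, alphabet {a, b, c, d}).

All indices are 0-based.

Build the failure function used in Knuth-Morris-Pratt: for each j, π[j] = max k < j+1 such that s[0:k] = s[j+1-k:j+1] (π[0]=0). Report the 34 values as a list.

[0, 0, 1, 1, 1, 0, 1, 0, 0, 0, 0, 0, 0, 0, 0, 0, 0, 1, 2, 0, 0, 0, 0, 0, 0, 0, 1, 0, 0, 0, 0, 0, 0, 1]

π[0] = 0
j=1 s[j]='a': π[1]=0 (border '')
j=2 s[j]='c': π[2]=1 (border 'c')
j=3 s[j]='c': k: 1→0; π[3]=1 (border 'c')
j=4 s[j]='c': k: 1→0; π[4]=1 (border 'c')
j=5 s[j]='b': k: 1→0; π[5]=0 (border '')
j=6 s[j]='c': π[6]=1 (border 'c')
j=7 s[j]='b': k: 1→0; π[7]=0 (border '')
j=8 s[j]='a': π[8]=0 (border '')
j=9 s[j]='a': π[9]=0 (border '')
j=10 s[j]='d': π[10]=0 (border '')
j=11 s[j]='d': π[11]=0 (border '')
j=12 s[j]='b': π[12]=0 (border '')
j=13 s[j]='d': π[13]=0 (border '')
j=14 s[j]='b': π[14]=0 (border '')
j=15 s[j]='a': π[15]=0 (border '')
j=16 s[j]='a': π[16]=0 (border '')
j=17 s[j]='c': π[17]=1 (border 'c')
j=18 s[j]='a': π[18]=2 (border 'ca')
j=19 s[j]='b': k: 2→0; π[19]=0 (border '')
j=20 s[j]='d': π[20]=0 (border '')
j=21 s[j]='d': π[21]=0 (border '')
j=22 s[j]='d': π[22]=0 (border '')
j=23 s[j]='a': π[23]=0 (border '')
j=24 s[j]='d': π[24]=0 (border '')
j=25 s[j]='d': π[25]=0 (border '')
j=26 s[j]='c': π[26]=1 (border 'c')
j=27 s[j]='b': k: 1→0; π[27]=0 (border '')
j=28 s[j]='b': π[28]=0 (border '')
j=29 s[j]='a': π[29]=0 (border '')
j=30 s[j]='b': π[30]=0 (border '')
j=31 s[j]='b': π[31]=0 (border '')
j=32 s[j]='a': π[32]=0 (border '')
j=33 s[j]='c': π[33]=1 (border 'c')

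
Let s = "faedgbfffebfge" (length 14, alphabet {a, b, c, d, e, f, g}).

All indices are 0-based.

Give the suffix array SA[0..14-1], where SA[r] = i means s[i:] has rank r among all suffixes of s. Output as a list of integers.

[1, 5, 10, 3, 13, 9, 2, 0, 8, 7, 6, 11, 4, 12]

sorted suffixes:
  #0 SA[0]=1  'aedgbfffebfge'
  #1 SA[1]=5  'bfffebfge'
  #2 SA[2]=10  'bfge'
  #3 SA[3]=3  'dgbfffebfge'
  #4 SA[4]=13  'e'
  #5 SA[5]=9  'ebfge'
  #6 SA[6]=2  'edgbfffebfge'
  #7 SA[7]=0  'faedgbfffebfge'
  #8 SA[8]=8  'febfge'
  #9 SA[9]=7  'ffebfge'
  #10 SA[10]=6  'fffebfge'
  #11 SA[11]=11  'fge'
  #12 SA[12]=4  'gbfffebfge'
  #13 SA[13]=12  'ge'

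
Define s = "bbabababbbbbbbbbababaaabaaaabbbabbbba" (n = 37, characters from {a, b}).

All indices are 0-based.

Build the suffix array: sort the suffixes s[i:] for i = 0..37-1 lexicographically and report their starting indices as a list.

sorted suffixes:
  #0 SA[0]=36  'a'
  #1 SA[1]=24  'aaaabbbabbbba'
  #2 SA[2]=20  'aaabaaaabbbabbbba'
  #3 SA[3]=25  'aaabbbabbbba'
  #4 SA[4]=21  'aabaaaabbbabbbba'
  #5 SA[5]=26  'aabbbabbbba'
  #6 SA[6]=22  'abaaaabbbabbbba'
  #7 SA[7]=18  'abaaabaaaabbbabbbba'
  #8 SA[8]=16  'ababaaabaaaabbbabbbba'
  #9 SA[9]=2  'abababbbbbbbbbababaaabaaaabbbabbbba'
  #10 SA[10]=4  'ababbbbbbbbbababaaabaaaabbbabbbba'
  #11 SA[11]=27  'abbbabbbba'
  #12 SA[12]=31  'abbbba'
  #13 SA[13]=6  'abbbbbbbbbababaaabaaaabbbabbbba'
  #14 SA[14]=35  'ba'
  #15 SA[15]=23  'baaaabbbabbbba'
  #16 SA[16]=19  'baaabaaaabbbabbbba'
  #17 SA[17]=17  'babaaabaaaabbbabbbba'
  #18 SA[18]=15  'bababaaabaaaabbbabbbba'
  #19 SA[19]=1  'babababbbbbbbbbababaaabaaaabbbabbbba'
  #20 SA[20]=3  'bababbbbbbbbbababaaabaaaabbbabbbba'
  #21 SA[21]=30  'babbbba'
  #22 SA[22]=5  'babbbbbbbbbababaaabaaaabbbabbbba'
  #23 SA[23]=34  'bba'
  #24 SA[24]=14  'bbababaaabaaaabbbabbbba'
  #25 SA[25]=0  'bbabababbbbbbbbbababaaabaaaabbbabbbba'
  #26 SA[26]=29  'bbabbbba'
  #27 SA[27]=33  'bbba'
  #28 SA[28]=13  'bbbababaaabaaaabbbabbbba'
  #29 SA[29]=28  'bbbabbbba'
  #30 SA[30]=32  'bbbba'
  #31 SA[31]=12  'bbbbababaaabaaaabbbabbbba'
  #32 SA[32]=11  'bbbbbababaaabaaaabbbabbbba'
  #33 SA[33]=10  'bbbbbbababaaabaaaabbbabbbba'
  #34 SA[34]=9  'bbbbbbbababaaabaaaabbbabbbba'
  #35 SA[35]=8  'bbbbbbbbababaaabaaaabbbabbbba'
  #36 SA[36]=7  'bbbbbbbbbababaaabaaaabbbabbbba'

[36, 24, 20, 25, 21, 26, 22, 18, 16, 2, 4, 27, 31, 6, 35, 23, 19, 17, 15, 1, 3, 30, 5, 34, 14, 0, 29, 33, 13, 28, 32, 12, 11, 10, 9, 8, 7]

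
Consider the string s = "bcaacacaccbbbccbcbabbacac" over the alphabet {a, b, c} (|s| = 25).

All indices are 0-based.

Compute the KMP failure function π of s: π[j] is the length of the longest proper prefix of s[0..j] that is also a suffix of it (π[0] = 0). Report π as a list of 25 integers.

π[0] = 0
j=1 s[j]='c': π[1]=0 (border '')
j=2 s[j]='a': π[2]=0 (border '')
j=3 s[j]='a': π[3]=0 (border '')
j=4 s[j]='c': π[4]=0 (border '')
j=5 s[j]='a': π[5]=0 (border '')
j=6 s[j]='c': π[6]=0 (border '')
j=7 s[j]='a': π[7]=0 (border '')
j=8 s[j]='c': π[8]=0 (border '')
j=9 s[j]='c': π[9]=0 (border '')
j=10 s[j]='b': π[10]=1 (border 'b')
j=11 s[j]='b': k: 1→0; π[11]=1 (border 'b')
j=12 s[j]='b': k: 1→0; π[12]=1 (border 'b')
j=13 s[j]='c': π[13]=2 (border 'bc')
j=14 s[j]='c': k: 2→0; π[14]=0 (border '')
j=15 s[j]='b': π[15]=1 (border 'b')
j=16 s[j]='c': π[16]=2 (border 'bc')
j=17 s[j]='b': k: 2→0; π[17]=1 (border 'b')
j=18 s[j]='a': k: 1→0; π[18]=0 (border '')
j=19 s[j]='b': π[19]=1 (border 'b')
j=20 s[j]='b': k: 1→0; π[20]=1 (border 'b')
j=21 s[j]='a': k: 1→0; π[21]=0 (border '')
j=22 s[j]='c': π[22]=0 (border '')
j=23 s[j]='a': π[23]=0 (border '')
j=24 s[j]='c': π[24]=0 (border '')

[0, 0, 0, 0, 0, 0, 0, 0, 0, 0, 1, 1, 1, 2, 0, 1, 2, 1, 0, 1, 1, 0, 0, 0, 0]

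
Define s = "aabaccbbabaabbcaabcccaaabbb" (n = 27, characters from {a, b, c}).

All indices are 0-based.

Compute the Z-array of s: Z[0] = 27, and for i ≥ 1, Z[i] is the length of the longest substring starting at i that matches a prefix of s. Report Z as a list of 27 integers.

Z[0]=27
i=1: outside box; Z[1]=1 grow→box=[1,2)
i=2: outside box; Z[2]=0
i=3: outside box; Z[3]=1 grow→box=[3,4)
i=4: outside box; Z[4]=0
i=5: outside box; Z[5]=0
i=6: outside box; Z[6]=0
i=7: outside box; Z[7]=0
i=8: outside box; Z[8]=1 grow→box=[8,9)
i=9: outside box; Z[9]=0
i=10: outside box; Z[10]=3 grow→box=[10,13)
i=11: min(r-i=2, Z[1]=1)=1; Z[11]=1
i=12: min(r-i=1, Z[2]=0)=0; Z[12]=0
i=13: outside box; Z[13]=0
i=14: outside box; Z[14]=0
i=15: outside box; Z[15]=3 grow→box=[15,18)
i=16: min(r-i=2, Z[1]=1)=1; Z[16]=1
i=17: min(r-i=1, Z[2]=0)=0; Z[17]=0
i=18: outside box; Z[18]=0
i=19: outside box; Z[19]=0
i=20: outside box; Z[20]=0
i=21: outside box; Z[21]=2 grow→box=[21,23)
i=22: min(r-i=1, Z[1]=1)=1; Z[22]=3 grow→box=[22,25)
i=23: min(r-i=2, Z[1]=1)=1; Z[23]=1
i=24: min(r-i=1, Z[2]=0)=0; Z[24]=0
i=25: outside box; Z[25]=0
i=26: outside box; Z[26]=0

[27, 1, 0, 1, 0, 0, 0, 0, 1, 0, 3, 1, 0, 0, 0, 3, 1, 0, 0, 0, 0, 2, 3, 1, 0, 0, 0]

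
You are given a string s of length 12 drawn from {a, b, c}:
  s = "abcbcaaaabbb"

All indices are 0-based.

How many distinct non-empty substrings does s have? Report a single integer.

63

rank→(start, suffix):
  0 → (5, 'aaaabbb')
  1 → (6, 'aaabbb')
  2 → (7, 'aabbb')
  3 → (8, 'abbb')
  4 → (0, 'abcbcaaaabbb')
  5 → (11, 'b')
  6 → (10, 'bb')
  7 → (9, 'bbb')
  8 → (3, 'bcaaaabbb')
  9 → (1, 'bcbcaaaabbb')
  10 → (4, 'caaaabbb')
  11 → (2, 'cbcaaaabbb')

SA = [5, 6, 7, 8, 0, 11, 10, 9, 3, 1, 4, 2]
[i] adj suffixes → lcp
  [1] 5/6 → 3 ('aaa')
  [2] 6/7 → 2 ('aa')
  [3] 7/8 → 1 ('a')
  [4] 8/0 → 2 ('ab')
  [5] 0/11 → 0 ('')
  [6] 11/10 → 1 ('b')
  [7] 10/9 → 2 ('bb')
  [8] 9/3 → 1 ('b')
  [9] 3/1 → 2 ('bc')
  [10] 1/4 → 0 ('')
  [11] 4/2 → 1 ('c')

n(n+1)/2 = 12·13/2 = 78
Σ LCP = 0 + 3 + 2 + 1 + 2 + 0 + 1 + 2 + 1 + 2 + 0 + 1 = 15
distinct = 78 − 15 = 63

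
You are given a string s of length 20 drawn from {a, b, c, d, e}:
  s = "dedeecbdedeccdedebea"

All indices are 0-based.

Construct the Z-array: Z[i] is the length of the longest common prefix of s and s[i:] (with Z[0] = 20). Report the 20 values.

Z[0]=20
i=1: i≥r, start 0; Z[1]=0
i=2: i≥r, start 0; Z[2]=2 grow→box=[2,4)
i=3: min(r-i=1, Z[1]=0)=0; Z[3]=0
i=4: i≥r, start 0; Z[4]=0
i=5: i≥r, start 0; Z[5]=0
i=6: i≥r, start 0; Z[6]=0
i=7: i≥r, start 0; Z[7]=4 grow→box=[7,11)
i=8: min(r-i=3, Z[1]=0)=0; Z[8]=0
i=9: min(r-i=2, Z[2]=2)=2; Z[9]=2
i=10: min(r-i=1, Z[3]=0)=0; Z[10]=0
i=11: i≥r, start 0; Z[11]=0
i=12: i≥r, start 0; Z[12]=0
i=13: i≥r, start 0; Z[13]=4 grow→box=[13,17)
i=14: min(r-i=3, Z[1]=0)=0; Z[14]=0
i=15: min(r-i=2, Z[2]=2)=2; Z[15]=2
i=16: min(r-i=1, Z[3]=0)=0; Z[16]=0
i=17: i≥r, start 0; Z[17]=0
i=18: i≥r, start 0; Z[18]=0
i=19: i≥r, start 0; Z[19]=0

[20, 0, 2, 0, 0, 0, 0, 4, 0, 2, 0, 0, 0, 4, 0, 2, 0, 0, 0, 0]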